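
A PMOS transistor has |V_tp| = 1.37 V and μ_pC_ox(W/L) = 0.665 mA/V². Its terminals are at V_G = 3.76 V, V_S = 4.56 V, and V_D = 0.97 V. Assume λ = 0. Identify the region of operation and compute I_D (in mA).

Cutoff; I_D = 0 mA

V_SG = V_S − V_G = 4.56 − 3.76 = 0.8 V; V_SD = V_S − V_D = 4.56 − 0.97 = 3.59 V.
V_SG = 0.8 V < |V_tp| = 1.37 V, so the transistor is in cutoff.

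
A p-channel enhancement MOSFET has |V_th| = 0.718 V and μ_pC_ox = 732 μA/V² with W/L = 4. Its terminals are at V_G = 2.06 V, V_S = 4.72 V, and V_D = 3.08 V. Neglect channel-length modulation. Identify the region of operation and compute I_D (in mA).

V_SG = V_S − V_G = 4.72 − 2.06 = 2.66 V; V_SD = V_S − V_D = 4.72 − 3.08 = 1.64 V.
k_p = μ_pC_ox · (W/L) = 2.928 mA/V².
V_ov = V_SG − |V_th| = 2.66 − 0.718 = 1.94 V.
Since V_SD = 1.64 V < V_ov = 1.94 V, the device is in the triode region.
I_D = k_p [V_ov · V_SD − ½ V_SD²] = 2.928 × [1.94 × 1.64 − 0.5 × 1.64²] = 5.39 mA.

Triode; I_D = 5.39 mA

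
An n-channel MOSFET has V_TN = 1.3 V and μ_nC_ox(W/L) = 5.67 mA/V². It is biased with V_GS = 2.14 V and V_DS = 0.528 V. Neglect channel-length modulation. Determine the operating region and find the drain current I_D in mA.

Triode; I_D = 1.72 mA

V_ov = V_GS − V_TN = 2.14 − 1.3 = 0.84 V.
Since V_DS = 0.528 V < V_ov = 0.84 V, the device is in the triode region.
I_D = k_n [V_ov · V_DS − ½ V_DS²] = 5.67 × [0.84 × 0.528 − 0.5 × 0.528²] = 1.72 mA.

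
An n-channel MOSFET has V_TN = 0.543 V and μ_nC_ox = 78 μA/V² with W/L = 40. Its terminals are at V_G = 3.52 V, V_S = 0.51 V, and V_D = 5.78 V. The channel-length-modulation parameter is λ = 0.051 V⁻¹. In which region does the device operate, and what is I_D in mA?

V_GS = V_G − V_S = 3.52 − 0.51 = 3.01 V; V_DS = V_D − V_S = 5.78 − 0.51 = 5.27 V.
k_n = μ_nC_ox · (W/L) = 3.12 mA/V².
V_ov = V_GS − V_TN = 3.01 − 0.543 = 2.47 V.
Since V_DS = 5.27 V ≥ V_ov = 2.47 V, the device is in saturation.
I_D = ½ k_n V_ov² (1 + λ V_DS) = 0.5 × 3.12 × 2.47² × (1 + 0.051 × 5.27) = 12 mA.

Saturation; I_D = 12.0 mA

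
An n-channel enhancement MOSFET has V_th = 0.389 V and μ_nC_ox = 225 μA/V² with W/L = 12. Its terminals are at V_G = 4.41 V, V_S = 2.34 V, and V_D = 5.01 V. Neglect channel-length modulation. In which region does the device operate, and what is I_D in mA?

Saturation; I_D = 3.81 mA

V_GS = V_G − V_S = 4.41 − 2.34 = 2.07 V; V_DS = V_D − V_S = 5.01 − 2.34 = 2.67 V.
k_n = μ_nC_ox · (W/L) = 2.7 mA/V².
V_ov = V_GS − V_th = 2.07 − 0.389 = 1.68 V.
Since V_DS = 2.67 V ≥ V_ov = 1.68 V, the device is in saturation.
I_D = ½ k_n V_ov² = 0.5 × 2.7 × 1.68² = 3.81 mA.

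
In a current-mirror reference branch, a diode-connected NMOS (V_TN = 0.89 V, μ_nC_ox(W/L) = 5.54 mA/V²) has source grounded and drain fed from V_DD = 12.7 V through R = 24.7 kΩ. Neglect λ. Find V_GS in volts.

With gate tied to drain, V_GS = V_DS ≥ V_GS − V_TN, so the device is in saturation.
KCL at the drain: ½ k_n (V_GS − V_TN)² = (V_DD − V_GS)/R.
Let x = V_GS − 0.89. Then 68.4 x² + x − 11.81 = 0, giving x = 0.408 V (positive root), so V_GS = 1.3 V.
I_D = (V_DD − V_GS)/R = (12.7 − 1.3) / 24.7 = 0.462 mA.

V_GS = 1.30 V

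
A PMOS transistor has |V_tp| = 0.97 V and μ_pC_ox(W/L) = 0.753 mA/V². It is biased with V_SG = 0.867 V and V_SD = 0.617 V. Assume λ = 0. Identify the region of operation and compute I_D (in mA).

Cutoff; I_D = 0 mA

V_SG = 0.867 V < |V_tp| = 0.97 V, so the transistor is in cutoff.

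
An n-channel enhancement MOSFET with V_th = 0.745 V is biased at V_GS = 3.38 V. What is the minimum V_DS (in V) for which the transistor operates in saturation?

V_DS,sat = 2.63 V

The boundary between triode and saturation is V_DS = V_GS − V_th = V_ov.
V_ov = 3.38 − 0.745 = 2.63 V.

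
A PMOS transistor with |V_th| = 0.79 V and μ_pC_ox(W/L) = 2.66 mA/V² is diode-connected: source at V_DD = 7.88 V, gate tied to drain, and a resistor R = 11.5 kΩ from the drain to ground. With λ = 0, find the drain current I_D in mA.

I_D = 0.560 mA

With gate tied to drain, V_SG = V_SD ≥ V_SG − |V_th|, so the device is in saturation.
KCL at the drain: ½ k_p (V_SG − |V_th|)² = (V_DD − V_SG)/R.
Let x = V_SG − 0.79. Then 15.3 x² + x − 7.09 = 0, giving x = 0.649 V (positive root), so V_SG = 1.44 V.
I_D = (V_DD − V_SG)/R = (7.88 − 1.44) / 11.5 = 0.56 mA.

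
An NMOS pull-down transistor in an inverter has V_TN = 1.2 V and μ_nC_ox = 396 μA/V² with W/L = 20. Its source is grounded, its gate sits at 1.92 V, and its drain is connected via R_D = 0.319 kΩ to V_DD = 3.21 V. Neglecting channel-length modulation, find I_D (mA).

I_D = 2.05 mA

V_GS = V_G = 1.92 V, so V_ov = 1.92 − 1.2 = 0.72 V.
k_n = μ_nC_ox · (W/L) = 7.92 mA/V².
Assume saturation: I_D = ½ k_n V_ov² = 0.5 × 7.92 × 0.72² = 2.05 mA, giving V_DS = V_DD − I_D R_D = 3.21 − 2.05 × 0.319 = 2.56 V.
V_DS = 2.56 V ≥ V_ov = 0.72 V, confirming saturation.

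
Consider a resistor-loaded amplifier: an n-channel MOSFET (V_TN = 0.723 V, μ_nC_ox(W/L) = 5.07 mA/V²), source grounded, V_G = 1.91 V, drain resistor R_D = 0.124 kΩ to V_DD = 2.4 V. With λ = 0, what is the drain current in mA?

V_GS = V_G = 1.91 V, so V_ov = 1.91 − 0.723 = 1.19 V.
Assume saturation: I_D = ½ k_n V_ov² = 0.5 × 5.07 × 1.19² = 3.57 mA, giving V_DS = V_DD − I_D R_D = 2.4 − 3.57 × 0.124 = 1.96 V.
V_DS = 1.96 V ≥ V_ov = 1.19 V, confirming saturation.

I_D = 3.57 mA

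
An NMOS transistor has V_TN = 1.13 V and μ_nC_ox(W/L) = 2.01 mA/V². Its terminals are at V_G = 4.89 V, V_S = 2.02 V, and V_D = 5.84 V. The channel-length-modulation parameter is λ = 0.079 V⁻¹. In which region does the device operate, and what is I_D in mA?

Saturation; I_D = 3.96 mA

V_GS = V_G − V_S = 4.89 − 2.02 = 2.87 V; V_DS = V_D − V_S = 5.84 − 2.02 = 3.82 V.
V_ov = V_GS − V_TN = 2.87 − 1.13 = 1.74 V.
Since V_DS = 3.82 V ≥ V_ov = 1.74 V, the device is in saturation.
I_D = ½ k_n V_ov² (1 + λ V_DS) = 0.5 × 2.01 × 1.74² × (1 + 0.079 × 3.82) = 3.96 mA.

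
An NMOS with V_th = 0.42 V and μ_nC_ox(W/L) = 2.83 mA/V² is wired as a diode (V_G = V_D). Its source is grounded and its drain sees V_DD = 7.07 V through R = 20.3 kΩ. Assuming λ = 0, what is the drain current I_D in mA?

I_D = 0.305 mA

With gate tied to drain, V_GS = V_DS ≥ V_GS − V_th, so the device is in saturation.
KCL at the drain: ½ k_n (V_GS − V_th)² = (V_DD − V_GS)/R.
Let x = V_GS − 0.42. Then 28.7 x² + x − 6.65 = 0, giving x = 0.464 V (positive root), so V_GS = 0.884 V.
I_D = (V_DD − V_GS)/R = (7.07 − 0.884) / 20.3 = 0.305 mA.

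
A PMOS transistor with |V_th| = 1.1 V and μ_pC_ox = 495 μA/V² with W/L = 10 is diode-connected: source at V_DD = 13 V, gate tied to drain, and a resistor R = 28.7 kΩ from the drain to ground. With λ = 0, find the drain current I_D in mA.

With gate tied to drain, V_SG = V_SD ≥ V_SG − |V_th|, so the device is in saturation.
k_p = μ_pC_ox · (W/L) = 4.95 mA/V².
KCL at the drain: ½ k_p (V_SG − |V_th|)² = (V_DD − V_SG)/R.
Let x = V_SG − 1.1. Then 71 x² + x − 11.9 = 0, giving x = 0.402 V (positive root), so V_SG = 1.5 V.
I_D = (V_DD − V_SG)/R = (13 − 1.5) / 28.7 = 0.401 mA.

I_D = 0.401 mA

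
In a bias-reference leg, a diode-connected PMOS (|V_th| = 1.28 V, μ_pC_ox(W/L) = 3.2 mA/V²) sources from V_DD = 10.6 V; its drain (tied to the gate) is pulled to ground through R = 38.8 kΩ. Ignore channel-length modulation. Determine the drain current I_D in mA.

I_D = 0.230 mA

With gate tied to drain, V_SG = V_SD ≥ V_SG − |V_th|, so the device is in saturation.
KCL at the drain: ½ k_p (V_SG − |V_th|)² = (V_DD − V_SG)/R.
Let x = V_SG − 1.28. Then 62.1 x² + x − 9.32 = 0, giving x = 0.379 V (positive root), so V_SG = 1.66 V.
I_D = (V_DD − V_SG)/R = (10.6 − 1.66) / 38.8 = 0.23 mA.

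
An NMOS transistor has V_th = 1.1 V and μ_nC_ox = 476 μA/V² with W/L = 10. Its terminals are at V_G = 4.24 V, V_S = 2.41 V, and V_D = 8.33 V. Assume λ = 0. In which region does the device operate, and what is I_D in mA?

V_GS = V_G − V_S = 4.24 − 2.41 = 1.83 V; V_DS = V_D − V_S = 8.33 − 2.41 = 5.92 V.
k_n = μ_nC_ox · (W/L) = 4.76 mA/V².
V_ov = V_GS − V_th = 1.83 − 1.1 = 0.73 V.
Since V_DS = 5.92 V ≥ V_ov = 0.73 V, the device is in saturation.
I_D = ½ k_n V_ov² = 0.5 × 4.76 × 0.73² = 1.27 mA.

Saturation; I_D = 1.27 mA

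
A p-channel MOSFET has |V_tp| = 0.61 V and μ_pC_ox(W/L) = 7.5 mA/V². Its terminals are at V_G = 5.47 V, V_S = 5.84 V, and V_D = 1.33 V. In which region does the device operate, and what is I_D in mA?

Cutoff; I_D = 0 mA

V_SG = V_S − V_G = 5.84 − 5.47 = 0.37 V; V_SD = V_S − V_D = 5.84 − 1.33 = 4.51 V.
V_SG = 0.37 V < |V_tp| = 0.61 V, so the transistor is in cutoff.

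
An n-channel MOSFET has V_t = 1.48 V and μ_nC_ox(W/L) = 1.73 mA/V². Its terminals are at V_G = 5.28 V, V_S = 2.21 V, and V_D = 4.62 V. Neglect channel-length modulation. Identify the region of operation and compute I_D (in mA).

Saturation; I_D = 2.19 mA

V_GS = V_G − V_S = 5.28 − 2.21 = 3.07 V; V_DS = V_D − V_S = 4.62 − 2.21 = 2.41 V.
V_ov = V_GS − V_t = 3.07 − 1.48 = 1.59 V.
Since V_DS = 2.41 V ≥ V_ov = 1.59 V, the device is in saturation.
I_D = ½ k_n V_ov² = 0.5 × 1.73 × 1.59² = 2.19 mA.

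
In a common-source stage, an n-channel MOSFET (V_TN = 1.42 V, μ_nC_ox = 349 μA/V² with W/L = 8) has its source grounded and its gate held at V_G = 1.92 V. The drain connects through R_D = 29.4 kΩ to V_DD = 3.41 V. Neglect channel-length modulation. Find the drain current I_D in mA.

I_D = 0.113 mA

V_GS = V_G = 1.92 V, so V_ov = 1.92 − 1.42 = 0.5 V.
k_n = μ_nC_ox · (W/L) = 2.792 mA/V².
Assume saturation: I_D = ½ k_n V_ov² = 0.5 × 2.792 × 0.5² = 0.349 mA, giving V_DS = V_DD − I_D R_D = 3.41 − 0.349 × 29.4 = -6.85 V.
But -6.85 V < V_ov = 0.5 V, so the device is actually in triode.
In triode I_D = k_n[V_ov V_DS − ½ V_DS²] and I_D = (V_DD − V_DS)/R_D. Equating: 41 V_DS² − 42.04 V_DS + 3.41 = 0, giving V_DS = 0.0888 V (the root below V_ov).
I_D = (3.41 − 0.0888) / 29.4 = 0.113 mA.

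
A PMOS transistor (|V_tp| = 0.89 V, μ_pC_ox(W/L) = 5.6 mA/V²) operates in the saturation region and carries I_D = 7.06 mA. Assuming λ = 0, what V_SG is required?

In saturation I_D = ½ k_p (V_SG − |V_tp|)², so V_SG − |V_tp| = √(2 I_D / k_p) = √(2 × 7.06 / 5.6) = 1.59 V.
V_SG = 0.89 + 1.59 = 2.48 V.

V_SG = 2.48 V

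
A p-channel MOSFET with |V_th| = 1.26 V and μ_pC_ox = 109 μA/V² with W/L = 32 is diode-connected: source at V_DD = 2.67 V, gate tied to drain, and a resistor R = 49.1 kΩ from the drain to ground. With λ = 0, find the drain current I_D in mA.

With gate tied to drain, V_SG = V_SD ≥ V_SG − |V_th|, so the device is in saturation.
k_p = μ_pC_ox · (W/L) = 3.488 mA/V².
KCL at the drain: ½ k_p (V_SG − |V_th|)² = (V_DD − V_SG)/R.
Let x = V_SG − 1.26. Then 85.6 x² + x − 1.41 = 0, giving x = 0.123 V (positive root), so V_SG = 1.38 V.
I_D = (V_DD − V_SG)/R = (2.67 − 1.38) / 49.1 = 0.0262 mA.

I_D = 0.0262 mA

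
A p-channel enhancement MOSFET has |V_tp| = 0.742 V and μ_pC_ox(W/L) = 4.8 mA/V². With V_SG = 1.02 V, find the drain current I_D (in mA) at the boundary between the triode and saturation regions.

I_D = 0.185 mA

At the boundary V_SD = V_ov = V_SG − |V_tp| = 1.02 − 0.742 = 0.278 V.
I_D = ½ k_p V_ov² = 0.5 × 4.8 × 0.278² = 0.185 mA.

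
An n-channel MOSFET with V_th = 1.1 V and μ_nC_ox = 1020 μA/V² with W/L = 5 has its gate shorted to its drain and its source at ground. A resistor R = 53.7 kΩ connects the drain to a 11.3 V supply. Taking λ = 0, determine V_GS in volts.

With gate tied to drain, V_GS = V_DS ≥ V_GS − V_th, so the device is in saturation.
k_n = μ_nC_ox · (W/L) = 5.1 mA/V².
KCL at the drain: ½ k_n (V_GS − V_th)² = (V_DD − V_GS)/R.
Let x = V_GS − 1.1. Then 137 x² + x − 10.2 = 0, giving x = 0.269 V (positive root), so V_GS = 1.37 V.
I_D = (V_DD − V_GS)/R = (11.3 − 1.37) / 53.7 = 0.185 mA.

V_GS = 1.37 V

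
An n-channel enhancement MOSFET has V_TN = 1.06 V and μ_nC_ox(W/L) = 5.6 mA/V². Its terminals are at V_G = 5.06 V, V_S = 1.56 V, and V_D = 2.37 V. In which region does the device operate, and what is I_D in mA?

Triode; I_D = 9.23 mA

V_GS = V_G − V_S = 5.06 − 1.56 = 3.5 V; V_DS = V_D − V_S = 2.37 − 1.56 = 0.81 V.
V_ov = V_GS − V_TN = 3.5 − 1.06 = 2.44 V.
Since V_DS = 0.81 V < V_ov = 2.44 V, the device is in the triode region.
I_D = k_n [V_ov · V_DS − ½ V_DS²] = 5.6 × [2.44 × 0.81 − 0.5 × 0.81²] = 9.23 mA.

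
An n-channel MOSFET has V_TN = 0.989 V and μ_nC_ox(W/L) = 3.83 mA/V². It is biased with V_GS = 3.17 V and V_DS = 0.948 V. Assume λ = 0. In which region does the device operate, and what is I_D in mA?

Triode; I_D = 6.20 mA

V_ov = V_GS − V_TN = 3.17 − 0.989 = 2.18 V.
Since V_DS = 0.948 V < V_ov = 2.18 V, the device is in the triode region.
I_D = k_n [V_ov · V_DS − ½ V_DS²] = 3.83 × [2.18 × 0.948 − 0.5 × 0.948²] = 6.2 mA.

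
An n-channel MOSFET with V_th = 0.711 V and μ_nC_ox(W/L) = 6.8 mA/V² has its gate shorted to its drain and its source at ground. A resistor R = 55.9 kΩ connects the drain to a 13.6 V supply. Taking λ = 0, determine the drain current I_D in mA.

With gate tied to drain, V_GS = V_DS ≥ V_GS − V_th, so the device is in saturation.
KCL at the drain: ½ k_n (V_GS − V_th)² = (V_DD − V_GS)/R.
Let x = V_GS − 0.711. Then 190 x² + x − 12.89 = 0, giving x = 0.258 V (positive root), so V_GS = 0.969 V.
I_D = (V_DD − V_GS)/R = (13.6 − 0.969) / 55.9 = 0.226 mA.

I_D = 0.226 mA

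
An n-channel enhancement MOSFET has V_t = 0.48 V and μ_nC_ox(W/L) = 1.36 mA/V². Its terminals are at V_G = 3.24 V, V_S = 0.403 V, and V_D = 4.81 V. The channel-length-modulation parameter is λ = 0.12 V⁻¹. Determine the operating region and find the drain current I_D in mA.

Saturation; I_D = 5.78 mA

V_GS = V_G − V_S = 3.24 − 0.403 = 2.84 V; V_DS = V_D − V_S = 4.81 − 0.403 = 4.41 V.
V_ov = V_GS − V_t = 2.84 − 0.48 = 2.36 V.
Since V_DS = 4.41 V ≥ V_ov = 2.36 V, the device is in saturation.
I_D = ½ k_n V_ov² (1 + λ V_DS) = 0.5 × 1.36 × 2.36² × (1 + 0.12 × 4.41) = 5.78 mA.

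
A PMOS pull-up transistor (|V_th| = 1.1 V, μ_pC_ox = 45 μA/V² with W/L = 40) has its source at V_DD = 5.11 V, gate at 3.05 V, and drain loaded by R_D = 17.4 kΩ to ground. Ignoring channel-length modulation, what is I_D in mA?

V_SG = V_DD − V_G = 5.11 − 3.05 = 2.06 V, so V_ov = 2.06 − 1.1 = 0.96 V.
k_p = μ_pC_ox · (W/L) = 1.8 mA/V².
Assume saturation: I_D = ½ k_p V_ov² = 0.5 × 1.8 × 0.96² = 0.829 mA, giving V_SD = V_DD − I_D R_D = 5.11 − 0.829 × 17.4 = -9.32 V.
But -9.32 V < V_ov = 0.96 V, so the device is actually in triode.
In triode I_D = k_p[V_ov V_SD − ½ V_SD²] and I_D = (V_DD − V_SD)/R_D. Equating: 15.7 V_SD² − 31.07 V_SD + 5.11 = 0, giving V_SD = 0.181 V (the root below V_ov).
I_D = (5.11 − 0.181) / 17.4 = 0.283 mA.

I_D = 0.283 mA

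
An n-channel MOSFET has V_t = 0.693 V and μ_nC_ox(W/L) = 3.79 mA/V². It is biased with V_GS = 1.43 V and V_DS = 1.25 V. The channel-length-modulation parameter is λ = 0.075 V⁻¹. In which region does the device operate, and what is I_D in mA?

V_ov = V_GS − V_t = 1.43 − 0.693 = 0.737 V.
Since V_DS = 1.25 V ≥ V_ov = 0.737 V, the device is in saturation.
I_D = ½ k_n V_ov² (1 + λ V_DS) = 0.5 × 3.79 × 0.737² × (1 + 0.075 × 1.25) = 1.13 mA.

Saturation; I_D = 1.13 mA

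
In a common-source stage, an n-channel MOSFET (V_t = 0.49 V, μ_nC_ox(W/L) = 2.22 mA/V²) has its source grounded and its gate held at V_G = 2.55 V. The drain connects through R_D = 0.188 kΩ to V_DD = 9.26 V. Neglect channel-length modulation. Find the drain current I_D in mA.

V_GS = V_G = 2.55 V, so V_ov = 2.55 − 0.49 = 2.06 V.
Assume saturation: I_D = ½ k_n V_ov² = 0.5 × 2.22 × 2.06² = 4.71 mA, giving V_DS = V_DD − I_D R_D = 9.26 − 4.71 × 0.188 = 8.37 V.
V_DS = 8.37 V ≥ V_ov = 2.06 V, confirming saturation.

I_D = 4.71 mA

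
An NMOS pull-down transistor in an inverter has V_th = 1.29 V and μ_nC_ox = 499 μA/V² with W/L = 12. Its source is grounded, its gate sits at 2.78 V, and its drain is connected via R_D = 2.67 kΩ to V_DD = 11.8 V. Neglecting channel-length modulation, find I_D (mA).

I_D = 4.20 mA

V_GS = V_G = 2.78 V, so V_ov = 2.78 − 1.29 = 1.49 V.
k_n = μ_nC_ox · (W/L) = 5.988 mA/V².
Assume saturation: I_D = ½ k_n V_ov² = 0.5 × 5.988 × 1.49² = 6.65 mA, giving V_DS = V_DD − I_D R_D = 11.8 − 6.65 × 2.67 = -5.95 V.
But -5.95 V < V_ov = 1.49 V, so the device is actually in triode.
In triode I_D = k_n[V_ov V_DS − ½ V_DS²] and I_D = (V_DD − V_DS)/R_D. Equating: 7.99 V_DS² − 24.82 V_DS + 11.8 = 0, giving V_DS = 0.586 V (the root below V_ov).
I_D = (11.8 − 0.586) / 2.67 = 4.2 mA.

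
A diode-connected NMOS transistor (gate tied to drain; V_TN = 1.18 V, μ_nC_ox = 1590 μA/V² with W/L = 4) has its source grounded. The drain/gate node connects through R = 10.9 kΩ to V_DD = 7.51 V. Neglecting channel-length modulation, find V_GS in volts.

With gate tied to drain, V_GS = V_DS ≥ V_GS − V_TN, so the device is in saturation.
k_n = μ_nC_ox · (W/L) = 6.36 mA/V².
KCL at the drain: ½ k_n (V_GS − V_TN)² = (V_DD − V_GS)/R.
Let x = V_GS − 1.18. Then 34.7 x² + x − 6.33 = 0, giving x = 0.413 V (positive root), so V_GS = 1.59 V.
I_D = (V_DD − V_GS)/R = (7.51 − 1.59) / 10.9 = 0.543 mA.

V_GS = 1.59 V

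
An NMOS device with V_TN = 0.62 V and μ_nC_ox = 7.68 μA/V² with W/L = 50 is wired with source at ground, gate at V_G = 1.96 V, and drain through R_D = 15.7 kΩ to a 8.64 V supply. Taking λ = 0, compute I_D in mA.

I_D = 0.345 mA

V_GS = V_G = 1.96 V, so V_ov = 1.96 − 0.62 = 1.34 V.
k_n = μ_nC_ox · (W/L) = 0.384 mA/V².
Assume saturation: I_D = ½ k_n V_ov² = 0.5 × 0.384 × 1.34² = 0.345 mA, giving V_DS = V_DD − I_D R_D = 8.64 − 0.345 × 15.7 = 3.23 V.
V_DS = 3.23 V ≥ V_ov = 1.34 V, confirming saturation.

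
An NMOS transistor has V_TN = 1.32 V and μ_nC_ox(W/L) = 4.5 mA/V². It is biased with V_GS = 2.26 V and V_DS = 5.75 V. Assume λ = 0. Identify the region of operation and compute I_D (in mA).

Saturation; I_D = 1.99 mA

V_ov = V_GS − V_TN = 2.26 − 1.32 = 0.94 V.
Since V_DS = 5.75 V ≥ V_ov = 0.94 V, the device is in saturation.
I_D = ½ k_n V_ov² = 0.5 × 4.5 × 0.94² = 1.99 mA.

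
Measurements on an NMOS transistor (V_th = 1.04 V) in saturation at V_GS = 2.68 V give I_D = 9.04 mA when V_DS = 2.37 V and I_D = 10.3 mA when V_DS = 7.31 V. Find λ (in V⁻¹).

λ = 0.0302 V⁻¹

With V_GS fixed, I_D ∝ (1 + λ V_DS) in saturation, so I_D2/I_D1 = (1 + λ V_DS2)/(1 + λ V_DS1).
10.3/9.04 = 1.139 = (1 + 7.31 λ)/(1 + 2.37 λ).
Solving: λ (I_D1 V_DS2 − I_D2 V_DS1) = I_D2 − I_D1, so λ = (10.3 − 9.04) / (9.04 × 7.31 − 10.3 × 2.37) = 1.26 / 41.7 = 0.0302 V⁻¹.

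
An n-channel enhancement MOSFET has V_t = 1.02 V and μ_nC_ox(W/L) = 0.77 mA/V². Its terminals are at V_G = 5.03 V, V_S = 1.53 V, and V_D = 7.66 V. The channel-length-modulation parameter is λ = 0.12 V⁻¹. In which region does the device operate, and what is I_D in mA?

V_GS = V_G − V_S = 5.03 − 1.53 = 3.5 V; V_DS = V_D − V_S = 7.66 − 1.53 = 6.13 V.
V_ov = V_GS − V_t = 3.5 − 1.02 = 2.48 V.
Since V_DS = 6.13 V ≥ V_ov = 2.48 V, the device is in saturation.
I_D = ½ k_n V_ov² (1 + λ V_DS) = 0.5 × 0.77 × 2.48² × (1 + 0.12 × 6.13) = 4.11 mA.

Saturation; I_D = 4.11 mA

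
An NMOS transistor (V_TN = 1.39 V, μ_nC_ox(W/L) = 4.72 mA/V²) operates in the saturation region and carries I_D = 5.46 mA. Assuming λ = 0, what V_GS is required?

V_GS = 2.91 V

In saturation I_D = ½ k_n (V_GS − V_TN)², so V_GS − V_TN = √(2 I_D / k_n) = √(2 × 5.46 / 4.72) = 1.52 V.
V_GS = 1.39 + 1.52 = 2.91 V.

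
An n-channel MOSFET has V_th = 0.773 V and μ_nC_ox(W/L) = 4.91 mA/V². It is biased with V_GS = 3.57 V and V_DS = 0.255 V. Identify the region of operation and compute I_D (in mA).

V_ov = V_GS − V_th = 3.57 − 0.773 = 2.8 V.
Since V_DS = 0.255 V < V_ov = 2.8 V, the device is in the triode region.
I_D = k_n [V_ov · V_DS − ½ V_DS²] = 4.91 × [2.8 × 0.255 − 0.5 × 0.255²] = 3.34 mA.

Triode; I_D = 3.34 mA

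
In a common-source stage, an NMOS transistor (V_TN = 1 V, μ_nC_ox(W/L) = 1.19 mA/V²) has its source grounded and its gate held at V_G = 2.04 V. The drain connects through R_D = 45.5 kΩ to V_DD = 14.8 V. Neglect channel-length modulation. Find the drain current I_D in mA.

V_GS = V_G = 2.04 V, so V_ov = 2.04 − 1 = 1.04 V.
Assume saturation: I_D = ½ k_n V_ov² = 0.5 × 1.19 × 1.04² = 0.644 mA, giving V_DS = V_DD − I_D R_D = 14.8 − 0.644 × 45.5 = -14.5 V.
But -14.5 V < V_ov = 1.04 V, so the device is actually in triode.
In triode I_D = k_n[V_ov V_DS − ½ V_DS²] and I_D = (V_DD − V_DS)/R_D. Equating: 27.1 V_DS² − 57.31 V_DS + 14.8 = 0, giving V_DS = 0.301 V (the root below V_ov).
I_D = (14.8 − 0.301) / 45.5 = 0.319 mA.

I_D = 0.319 mA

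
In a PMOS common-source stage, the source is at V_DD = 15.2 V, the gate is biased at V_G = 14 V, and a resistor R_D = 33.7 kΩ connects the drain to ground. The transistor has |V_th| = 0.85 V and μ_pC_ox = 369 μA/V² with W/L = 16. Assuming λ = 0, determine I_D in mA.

V_SG = V_DD − V_G = 15.2 − 14 = 1.2 V, so V_ov = 1.2 − 0.85 = 0.35 V.
k_p = μ_pC_ox · (W/L) = 5.904 mA/V².
Assume saturation: I_D = ½ k_p V_ov² = 0.5 × 5.904 × 0.35² = 0.362 mA, giving V_SD = V_DD − I_D R_D = 15.2 − 0.362 × 33.7 = 3.01 V.
V_SD = 3.01 V ≥ V_ov = 0.35 V, confirming saturation.

I_D = 0.362 mA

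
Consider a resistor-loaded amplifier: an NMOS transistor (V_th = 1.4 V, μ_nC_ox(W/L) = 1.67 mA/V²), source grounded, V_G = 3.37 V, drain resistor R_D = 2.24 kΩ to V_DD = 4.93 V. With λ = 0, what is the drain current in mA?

V_GS = V_G = 3.37 V, so V_ov = 3.37 − 1.4 = 1.97 V.
Assume saturation: I_D = ½ k_n V_ov² = 0.5 × 1.67 × 1.97² = 3.24 mA, giving V_DS = V_DD − I_D R_D = 4.93 − 3.24 × 2.24 = -2.33 V.
But -2.33 V < V_ov = 1.97 V, so the device is actually in triode.
In triode I_D = k_n[V_ov V_DS − ½ V_DS²] and I_D = (V_DD − V_DS)/R_D. Equating: 1.87 V_DS² − 8.369 V_DS + 4.93 = 0, giving V_DS = 0.698 V (the root below V_ov).
I_D = (4.93 − 0.698) / 2.24 = 1.89 mA.

I_D = 1.89 mA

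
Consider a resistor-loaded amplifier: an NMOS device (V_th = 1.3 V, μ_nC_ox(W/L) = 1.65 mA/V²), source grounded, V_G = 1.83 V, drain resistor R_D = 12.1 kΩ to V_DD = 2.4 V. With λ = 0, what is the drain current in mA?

I_D = 0.176 mA

V_GS = V_G = 1.83 V, so V_ov = 1.83 − 1.3 = 0.53 V.
Assume saturation: I_D = ½ k_n V_ov² = 0.5 × 1.65 × 0.53² = 0.232 mA, giving V_DS = V_DD − I_D R_D = 2.4 − 0.232 × 12.1 = -0.404 V.
But -0.404 V < V_ov = 0.53 V, so the device is actually in triode.
In triode I_D = k_n[V_ov V_DS − ½ V_DS²] and I_D = (V_DD − V_DS)/R_D. Equating: 9.98 V_DS² − 11.58 V_DS + 2.4 = 0, giving V_DS = 0.27 V (the root below V_ov).
I_D = (2.4 − 0.27) / 12.1 = 0.176 mA.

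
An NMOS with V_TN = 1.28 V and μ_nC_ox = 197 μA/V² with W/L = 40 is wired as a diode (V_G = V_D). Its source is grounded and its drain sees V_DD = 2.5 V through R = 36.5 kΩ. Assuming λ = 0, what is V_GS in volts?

With gate tied to drain, V_GS = V_DS ≥ V_GS − V_TN, so the device is in saturation.
k_n = μ_nC_ox · (W/L) = 7.88 mA/V².
KCL at the drain: ½ k_n (V_GS − V_TN)² = (V_DD − V_GS)/R.
Let x = V_GS − 1.28. Then 144 x² + x − 1.22 = 0, giving x = 0.0887 V (positive root), so V_GS = 1.37 V.
I_D = (V_DD − V_GS)/R = (2.5 − 1.37) / 36.5 = 0.031 mA.

V_GS = 1.37 V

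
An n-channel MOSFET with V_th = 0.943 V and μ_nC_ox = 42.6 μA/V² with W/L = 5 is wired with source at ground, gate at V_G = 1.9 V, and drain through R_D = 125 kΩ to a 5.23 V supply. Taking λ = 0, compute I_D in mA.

V_GS = V_G = 1.9 V, so V_ov = 1.9 − 0.943 = 0.957 V.
k_n = μ_nC_ox · (W/L) = 0.213 mA/V².
Assume saturation: I_D = ½ k_n V_ov² = 0.5 × 0.213 × 0.957² = 0.0975 mA, giving V_DS = V_DD − I_D R_D = 5.23 − 0.0975 × 125 = -6.96 V.
But -6.96 V < V_ov = 0.957 V, so the device is actually in triode.
In triode I_D = k_n[V_ov V_DS − ½ V_DS²] and I_D = (V_DD − V_DS)/R_D. Equating: 13.3 V_DS² − 26.48 V_DS + 5.23 = 0, giving V_DS = 0.222 V (the root below V_ov).
I_D = (5.23 − 0.222) / 125 = 0.0401 mA.

I_D = 0.0401 mA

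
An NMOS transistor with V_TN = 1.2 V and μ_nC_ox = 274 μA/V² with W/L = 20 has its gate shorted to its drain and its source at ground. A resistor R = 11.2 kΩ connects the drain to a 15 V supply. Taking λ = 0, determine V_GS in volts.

With gate tied to drain, V_GS = V_DS ≥ V_GS − V_TN, so the device is in saturation.
k_n = μ_nC_ox · (W/L) = 5.48 mA/V².
KCL at the drain: ½ k_n (V_GS − V_TN)² = (V_DD − V_GS)/R.
Let x = V_GS − 1.2. Then 30.7 x² + x − 13.8 = 0, giving x = 0.654 V (positive root), so V_GS = 1.85 V.
I_D = (V_DD − V_GS)/R = (15 − 1.85) / 11.2 = 1.17 mA.

V_GS = 1.85 V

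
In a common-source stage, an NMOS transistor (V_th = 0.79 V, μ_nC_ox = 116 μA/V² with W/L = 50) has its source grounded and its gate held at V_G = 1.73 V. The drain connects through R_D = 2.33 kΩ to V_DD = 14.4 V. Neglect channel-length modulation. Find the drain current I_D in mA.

I_D = 2.56 mA

V_GS = V_G = 1.73 V, so V_ov = 1.73 − 0.79 = 0.94 V.
k_n = μ_nC_ox · (W/L) = 5.8 mA/V².
Assume saturation: I_D = ½ k_n V_ov² = 0.5 × 5.8 × 0.94² = 2.56 mA, giving V_DS = V_DD − I_D R_D = 14.4 − 2.56 × 2.33 = 8.43 V.
V_DS = 8.43 V ≥ V_ov = 0.94 V, confirming saturation.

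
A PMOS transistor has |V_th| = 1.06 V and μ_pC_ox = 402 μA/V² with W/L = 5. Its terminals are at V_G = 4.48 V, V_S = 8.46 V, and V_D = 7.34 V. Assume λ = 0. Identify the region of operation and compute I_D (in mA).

V_SG = V_S − V_G = 8.46 − 4.48 = 3.98 V; V_SD = V_S − V_D = 8.46 − 7.34 = 1.12 V.
k_p = μ_pC_ox · (W/L) = 2.01 mA/V².
V_ov = V_SG − |V_th| = 3.98 − 1.06 = 2.92 V.
Since V_SD = 1.12 V < V_ov = 2.92 V, the device is in the triode region.
I_D = k_p [V_ov · V_SD − ½ V_SD²] = 2.01 × [2.92 × 1.12 − 0.5 × 1.12²] = 5.31 mA.

Triode; I_D = 5.31 mA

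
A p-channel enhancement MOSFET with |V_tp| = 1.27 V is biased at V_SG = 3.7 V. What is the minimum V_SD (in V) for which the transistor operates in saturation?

V_SD,sat = 2.43 V

The boundary between triode and saturation is V_SD = V_SG − |V_tp| = V_ov.
V_ov = 3.7 − 1.27 = 2.43 V.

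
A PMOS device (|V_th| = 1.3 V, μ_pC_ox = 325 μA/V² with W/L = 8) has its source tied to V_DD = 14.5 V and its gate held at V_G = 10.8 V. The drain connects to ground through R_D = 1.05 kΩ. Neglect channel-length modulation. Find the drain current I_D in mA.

V_SG = V_DD − V_G = 14.5 − 10.8 = 3.7 V, so V_ov = 3.7 − 1.3 = 2.4 V.
k_p = μ_pC_ox · (W/L) = 2.6 mA/V².
Assume saturation: I_D = ½ k_p V_ov² = 0.5 × 2.6 × 2.4² = 7.49 mA, giving V_SD = V_DD − I_D R_D = 14.5 − 7.49 × 1.05 = 6.64 V.
V_SD = 6.64 V ≥ V_ov = 2.4 V, confirming saturation.

I_D = 7.49 mA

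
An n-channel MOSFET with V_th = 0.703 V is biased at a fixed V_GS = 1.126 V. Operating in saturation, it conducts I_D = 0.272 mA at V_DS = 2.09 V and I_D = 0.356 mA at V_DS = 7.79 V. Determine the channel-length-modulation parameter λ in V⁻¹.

With V_GS fixed, I_D ∝ (1 + λ V_DS) in saturation, so I_D2/I_D1 = (1 + λ V_DS2)/(1 + λ V_DS1).
0.356/0.272 = 1.309 = (1 + 7.79 λ)/(1 + 2.09 λ).
Solving: λ (I_D1 V_DS2 − I_D2 V_DS1) = I_D2 − I_D1, so λ = (0.356 − 0.272) / (0.272 × 7.79 − 0.356 × 2.09) = 0.084 / 1.37 = 0.0611 V⁻¹.

λ = 0.0611 V⁻¹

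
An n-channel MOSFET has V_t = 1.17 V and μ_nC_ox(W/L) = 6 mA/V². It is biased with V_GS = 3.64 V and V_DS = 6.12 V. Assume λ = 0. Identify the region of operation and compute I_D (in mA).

Saturation; I_D = 18.3 mA

V_ov = V_GS − V_t = 3.64 − 1.17 = 2.47 V.
Since V_DS = 6.12 V ≥ V_ov = 2.47 V, the device is in saturation.
I_D = ½ k_n V_ov² = 0.5 × 6 × 2.47² = 18.3 mA.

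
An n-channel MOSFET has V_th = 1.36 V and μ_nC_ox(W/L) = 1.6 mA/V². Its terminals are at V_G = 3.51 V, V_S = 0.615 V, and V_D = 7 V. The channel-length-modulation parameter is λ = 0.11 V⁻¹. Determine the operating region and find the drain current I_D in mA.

V_GS = V_G − V_S = 3.51 − 0.615 = 2.89 V; V_DS = V_D − V_S = 7 − 0.615 = 6.38 V.
V_ov = V_GS − V_th = 2.89 − 1.36 = 1.53 V.
Since V_DS = 6.38 V ≥ V_ov = 1.53 V, the device is in saturation.
I_D = ½ k_n V_ov² (1 + λ V_DS) = 0.5 × 1.6 × 1.53² × (1 + 0.11 × 6.38) = 3.21 mA.

Saturation; I_D = 3.21 mA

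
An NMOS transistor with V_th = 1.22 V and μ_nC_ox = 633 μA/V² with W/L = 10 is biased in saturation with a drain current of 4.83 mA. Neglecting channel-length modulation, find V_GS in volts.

k_n = μ_nC_ox · (W/L) = 6.33 mA/V².
In saturation I_D = ½ k_n (V_GS − V_th)², so V_GS − V_th = √(2 I_D / k_n) = √(2 × 4.83 / 6.33) = 1.24 V.
V_GS = 1.22 + 1.24 = 2.46 V.

V_GS = 2.46 V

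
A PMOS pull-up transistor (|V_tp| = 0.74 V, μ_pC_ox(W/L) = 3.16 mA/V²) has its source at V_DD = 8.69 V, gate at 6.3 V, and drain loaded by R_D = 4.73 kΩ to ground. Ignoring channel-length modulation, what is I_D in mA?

V_SG = V_DD − V_G = 8.69 − 6.3 = 2.39 V, so V_ov = 2.39 − 0.74 = 1.65 V.
Assume saturation: I_D = ½ k_p V_ov² = 0.5 × 3.16 × 1.65² = 4.3 mA, giving V_SD = V_DD − I_D R_D = 8.69 − 4.3 × 4.73 = -11.7 V.
But -11.7 V < V_ov = 1.65 V, so the device is actually in triode.
In triode I_D = k_p[V_ov V_SD − ½ V_SD²] and I_D = (V_DD − V_SD)/R_D. Equating: 7.47 V_SD² − 25.66 V_SD + 8.69 = 0, giving V_SD = 0.381 V (the root below V_ov).
I_D = (8.69 − 0.381) / 4.73 = 1.76 mA.

I_D = 1.76 mA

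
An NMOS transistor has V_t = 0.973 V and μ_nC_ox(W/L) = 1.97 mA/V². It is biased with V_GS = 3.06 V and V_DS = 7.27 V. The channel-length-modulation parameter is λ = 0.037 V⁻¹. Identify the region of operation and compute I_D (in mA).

V_ov = V_GS − V_t = 3.06 − 0.973 = 2.09 V.
Since V_DS = 7.27 V ≥ V_ov = 2.09 V, the device is in saturation.
I_D = ½ k_n V_ov² (1 + λ V_DS) = 0.5 × 1.97 × 2.09² × (1 + 0.037 × 7.27) = 5.44 mA.

Saturation; I_D = 5.44 mA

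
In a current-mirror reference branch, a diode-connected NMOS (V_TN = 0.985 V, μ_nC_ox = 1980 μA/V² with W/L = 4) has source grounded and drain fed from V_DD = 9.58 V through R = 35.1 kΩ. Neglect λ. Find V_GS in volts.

With gate tied to drain, V_GS = V_DS ≥ V_GS − V_TN, so the device is in saturation.
k_n = μ_nC_ox · (W/L) = 7.92 mA/V².
KCL at the drain: ½ k_n (V_GS − V_TN)² = (V_DD − V_GS)/R.
Let x = V_GS − 0.985. Then 139 x² + x − 8.595 = 0, giving x = 0.245 V (positive root), so V_GS = 1.23 V.
I_D = (V_DD − V_GS)/R = (9.58 − 1.23) / 35.1 = 0.238 mA.

V_GS = 1.23 V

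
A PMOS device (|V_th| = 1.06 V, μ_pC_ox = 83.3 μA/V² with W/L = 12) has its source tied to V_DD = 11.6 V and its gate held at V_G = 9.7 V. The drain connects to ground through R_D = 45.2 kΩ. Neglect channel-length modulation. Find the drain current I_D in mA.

I_D = 0.248 mA

V_SG = V_DD − V_G = 11.6 − 9.7 = 1.9 V, so V_ov = 1.9 − 1.06 = 0.84 V.
k_p = μ_pC_ox · (W/L) = 0.9996 mA/V².
Assume saturation: I_D = ½ k_p V_ov² = 0.5 × 0.9996 × 0.84² = 0.353 mA, giving V_SD = V_DD − I_D R_D = 11.6 − 0.353 × 45.2 = -4.34 V.
But -4.34 V < V_ov = 0.84 V, so the device is actually in triode.
In triode I_D = k_p[V_ov V_SD − ½ V_SD²] and I_D = (V_DD − V_SD)/R_D. Equating: 22.6 V_SD² − 38.95 V_SD + 11.6 = 0, giving V_SD = 0.383 V (the root below V_ov).
I_D = (11.6 − 0.383) / 45.2 = 0.248 mA.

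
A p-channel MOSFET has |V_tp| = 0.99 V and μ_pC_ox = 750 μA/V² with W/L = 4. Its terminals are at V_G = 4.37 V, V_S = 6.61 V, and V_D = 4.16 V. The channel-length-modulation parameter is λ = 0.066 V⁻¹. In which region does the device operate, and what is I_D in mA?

Saturation; I_D = 2.72 mA

V_SG = V_S − V_G = 6.61 − 4.37 = 2.24 V; V_SD = V_S − V_D = 6.61 − 4.16 = 2.45 V.
k_p = μ_pC_ox · (W/L) = 3 mA/V².
V_ov = V_SG − |V_tp| = 2.24 − 0.99 = 1.25 V.
Since V_SD = 2.45 V ≥ V_ov = 1.25 V, the device is in saturation.
I_D = ½ k_p V_ov² (1 + λ V_SD) = 0.5 × 3 × 1.25² × (1 + 0.066 × 2.45) = 2.72 mA.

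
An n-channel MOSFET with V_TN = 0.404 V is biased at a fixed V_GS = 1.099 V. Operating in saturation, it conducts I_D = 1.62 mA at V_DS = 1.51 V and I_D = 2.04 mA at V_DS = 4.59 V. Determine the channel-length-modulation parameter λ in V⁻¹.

λ = 0.0964 V⁻¹

With V_GS fixed, I_D ∝ (1 + λ V_DS) in saturation, so I_D2/I_D1 = (1 + λ V_DS2)/(1 + λ V_DS1).
2.04/1.62 = 1.259 = (1 + 4.59 λ)/(1 + 1.51 λ).
Solving: λ (I_D1 V_DS2 − I_D2 V_DS1) = I_D2 − I_D1, so λ = (2.04 − 1.62) / (1.62 × 4.59 − 2.04 × 1.51) = 0.42 / 4.36 = 0.0964 V⁻¹.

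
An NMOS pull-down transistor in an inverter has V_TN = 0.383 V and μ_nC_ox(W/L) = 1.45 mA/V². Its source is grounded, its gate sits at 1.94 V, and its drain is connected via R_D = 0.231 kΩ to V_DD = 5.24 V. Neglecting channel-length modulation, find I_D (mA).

I_D = 1.76 mA

V_GS = V_G = 1.94 V, so V_ov = 1.94 − 0.383 = 1.56 V.
Assume saturation: I_D = ½ k_n V_ov² = 0.5 × 1.45 × 1.56² = 1.76 mA, giving V_DS = V_DD − I_D R_D = 5.24 − 1.76 × 0.231 = 4.83 V.
V_DS = 4.83 V ≥ V_ov = 1.56 V, confirming saturation.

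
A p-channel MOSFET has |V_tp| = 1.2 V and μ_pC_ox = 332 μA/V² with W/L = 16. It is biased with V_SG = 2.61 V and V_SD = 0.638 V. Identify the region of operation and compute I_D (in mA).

k_p = μ_pC_ox · (W/L) = 5.312 mA/V².
V_ov = V_SG − |V_tp| = 2.61 − 1.2 = 1.41 V.
Since V_SD = 0.638 V < V_ov = 1.41 V, the device is in the triode region.
I_D = k_p [V_ov · V_SD − ½ V_SD²] = 5.312 × [1.41 × 0.638 − 0.5 × 0.638²] = 3.7 mA.

Triode; I_D = 3.70 mA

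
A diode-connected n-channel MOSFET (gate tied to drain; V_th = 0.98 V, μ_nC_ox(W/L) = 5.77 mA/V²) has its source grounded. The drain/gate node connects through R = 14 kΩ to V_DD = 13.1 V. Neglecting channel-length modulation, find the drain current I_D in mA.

I_D = 0.827 mA

With gate tied to drain, V_GS = V_DS ≥ V_GS − V_th, so the device is in saturation.
KCL at the drain: ½ k_n (V_GS − V_th)² = (V_DD − V_GS)/R.
Let x = V_GS − 0.98. Then 40.4 x² + x − 12.12 = 0, giving x = 0.536 V (positive root), so V_GS = 1.52 V.
I_D = (V_DD − V_GS)/R = (13.1 − 1.52) / 14 = 0.827 mA.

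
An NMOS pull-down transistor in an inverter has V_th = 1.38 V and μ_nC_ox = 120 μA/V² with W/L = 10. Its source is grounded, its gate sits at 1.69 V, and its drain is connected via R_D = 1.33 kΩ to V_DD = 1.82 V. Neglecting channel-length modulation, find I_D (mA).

V_GS = V_G = 1.69 V, so V_ov = 1.69 − 1.38 = 0.31 V.
k_n = μ_nC_ox · (W/L) = 1.2 mA/V².
Assume saturation: I_D = ½ k_n V_ov² = 0.5 × 1.2 × 0.31² = 0.0577 mA, giving V_DS = V_DD − I_D R_D = 1.82 − 0.0577 × 1.33 = 1.74 V.
V_DS = 1.74 V ≥ V_ov = 0.31 V, confirming saturation.

I_D = 0.0577 mA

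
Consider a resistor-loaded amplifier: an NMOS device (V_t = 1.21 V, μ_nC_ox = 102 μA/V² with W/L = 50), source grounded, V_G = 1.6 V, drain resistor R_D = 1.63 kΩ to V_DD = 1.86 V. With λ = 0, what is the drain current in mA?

I_D = 0.388 mA

V_GS = V_G = 1.6 V, so V_ov = 1.6 − 1.21 = 0.39 V.
k_n = μ_nC_ox · (W/L) = 5.1 mA/V².
Assume saturation: I_D = ½ k_n V_ov² = 0.5 × 5.1 × 0.39² = 0.388 mA, giving V_DS = V_DD − I_D R_D = 1.86 − 0.388 × 1.63 = 1.23 V.
V_DS = 1.23 V ≥ V_ov = 0.39 V, confirming saturation.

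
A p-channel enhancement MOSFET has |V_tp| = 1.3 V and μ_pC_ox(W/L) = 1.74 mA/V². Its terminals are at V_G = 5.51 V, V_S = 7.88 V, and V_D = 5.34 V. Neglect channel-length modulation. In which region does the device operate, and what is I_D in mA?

Saturation; I_D = 0.996 mA

V_SG = V_S − V_G = 7.88 − 5.51 = 2.37 V; V_SD = V_S − V_D = 7.88 − 5.34 = 2.54 V.
V_ov = V_SG − |V_tp| = 2.37 − 1.3 = 1.07 V.
Since V_SD = 2.54 V ≥ V_ov = 1.07 V, the device is in saturation.
I_D = ½ k_p V_ov² = 0.5 × 1.74 × 1.07² = 0.996 mA.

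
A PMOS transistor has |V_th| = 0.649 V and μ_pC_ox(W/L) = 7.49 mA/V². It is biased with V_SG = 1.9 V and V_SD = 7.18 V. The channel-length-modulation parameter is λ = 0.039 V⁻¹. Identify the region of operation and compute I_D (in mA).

V_ov = V_SG − |V_th| = 1.9 − 0.649 = 1.25 V.
Since V_SD = 7.18 V ≥ V_ov = 1.25 V, the device is in saturation.
I_D = ½ k_p V_ov² (1 + λ V_SD) = 0.5 × 7.49 × 1.25² × (1 + 0.039 × 7.18) = 7.5 mA.

Saturation; I_D = 7.50 mA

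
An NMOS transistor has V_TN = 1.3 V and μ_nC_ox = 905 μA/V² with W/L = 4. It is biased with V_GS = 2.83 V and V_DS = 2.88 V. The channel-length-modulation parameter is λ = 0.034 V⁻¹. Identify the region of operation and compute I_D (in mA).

Saturation; I_D = 4.65 mA

k_n = μ_nC_ox · (W/L) = 3.62 mA/V².
V_ov = V_GS − V_TN = 2.83 − 1.3 = 1.53 V.
Since V_DS = 2.88 V ≥ V_ov = 1.53 V, the device is in saturation.
I_D = ½ k_n V_ov² (1 + λ V_DS) = 0.5 × 3.62 × 1.53² × (1 + 0.034 × 2.88) = 4.65 mA.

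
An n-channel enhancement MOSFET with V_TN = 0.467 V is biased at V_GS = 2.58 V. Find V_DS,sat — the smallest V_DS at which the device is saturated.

The boundary between triode and saturation is V_DS = V_GS − V_TN = V_ov.
V_ov = 2.58 − 0.467 = 2.11 V.

V_DS,sat = 2.11 V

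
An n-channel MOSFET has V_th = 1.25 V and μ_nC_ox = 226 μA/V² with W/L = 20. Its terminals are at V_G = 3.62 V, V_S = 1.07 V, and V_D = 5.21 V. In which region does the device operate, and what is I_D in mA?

V_GS = V_G − V_S = 3.62 − 1.07 = 2.55 V; V_DS = V_D − V_S = 5.21 − 1.07 = 4.14 V.
k_n = μ_nC_ox · (W/L) = 4.52 mA/V².
V_ov = V_GS − V_th = 2.55 − 1.25 = 1.3 V.
Since V_DS = 4.14 V ≥ V_ov = 1.3 V, the device is in saturation.
I_D = ½ k_n V_ov² = 0.5 × 4.52 × 1.3² = 3.82 mA.

Saturation; I_D = 3.82 mA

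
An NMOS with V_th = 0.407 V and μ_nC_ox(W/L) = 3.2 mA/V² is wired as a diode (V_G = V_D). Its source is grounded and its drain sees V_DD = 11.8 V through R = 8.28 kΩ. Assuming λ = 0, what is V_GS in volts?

V_GS = 1.30 V

With gate tied to drain, V_GS = V_DS ≥ V_GS − V_th, so the device is in saturation.
KCL at the drain: ½ k_n (V_GS − V_th)² = (V_DD − V_GS)/R.
Let x = V_GS − 0.407. Then 13.2 x² + x − 11.39 = 0, giving x = 0.89 V (positive root), so V_GS = 1.3 V.
I_D = (V_DD − V_GS)/R = (11.8 − 1.3) / 8.28 = 1.27 mA.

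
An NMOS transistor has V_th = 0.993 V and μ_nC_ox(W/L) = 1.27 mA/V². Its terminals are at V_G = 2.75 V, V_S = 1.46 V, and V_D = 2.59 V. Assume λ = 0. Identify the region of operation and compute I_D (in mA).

Saturation; I_D = 0.0560 mA

V_GS = V_G − V_S = 2.75 − 1.46 = 1.29 V; V_DS = V_D − V_S = 2.59 − 1.46 = 1.13 V.
V_ov = V_GS − V_th = 1.29 − 0.993 = 0.297 V.
Since V_DS = 1.13 V ≥ V_ov = 0.297 V, the device is in saturation.
I_D = ½ k_n V_ov² = 0.5 × 1.27 × 0.297² = 0.056 mA.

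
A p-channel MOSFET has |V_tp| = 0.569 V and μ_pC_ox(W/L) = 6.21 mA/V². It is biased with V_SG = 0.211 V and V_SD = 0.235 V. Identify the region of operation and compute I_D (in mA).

V_SG = 0.211 V < |V_tp| = 0.569 V, so the transistor is in cutoff.

Cutoff; I_D = 0 mA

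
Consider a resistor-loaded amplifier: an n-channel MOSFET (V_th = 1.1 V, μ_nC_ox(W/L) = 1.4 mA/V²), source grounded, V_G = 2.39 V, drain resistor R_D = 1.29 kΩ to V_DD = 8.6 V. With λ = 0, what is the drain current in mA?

V_GS = V_G = 2.39 V, so V_ov = 2.39 − 1.1 = 1.29 V.
Assume saturation: I_D = ½ k_n V_ov² = 0.5 × 1.4 × 1.29² = 1.16 mA, giving V_DS = V_DD − I_D R_D = 8.6 − 1.16 × 1.29 = 7.1 V.
V_DS = 7.1 V ≥ V_ov = 1.29 V, confirming saturation.

I_D = 1.16 mA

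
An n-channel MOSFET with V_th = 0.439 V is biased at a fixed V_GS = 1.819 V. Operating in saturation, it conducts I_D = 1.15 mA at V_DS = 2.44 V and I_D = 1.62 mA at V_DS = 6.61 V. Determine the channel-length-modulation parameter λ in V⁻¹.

λ = 0.129 V⁻¹

With V_GS fixed, I_D ∝ (1 + λ V_DS) in saturation, so I_D2/I_D1 = (1 + λ V_DS2)/(1 + λ V_DS1).
1.62/1.15 = 1.409 = (1 + 6.61 λ)/(1 + 2.44 λ).
Solving: λ (I_D1 V_DS2 − I_D2 V_DS1) = I_D2 − I_D1, so λ = (1.62 − 1.15) / (1.15 × 6.61 − 1.62 × 2.44) = 0.47 / 3.65 = 0.129 V⁻¹.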